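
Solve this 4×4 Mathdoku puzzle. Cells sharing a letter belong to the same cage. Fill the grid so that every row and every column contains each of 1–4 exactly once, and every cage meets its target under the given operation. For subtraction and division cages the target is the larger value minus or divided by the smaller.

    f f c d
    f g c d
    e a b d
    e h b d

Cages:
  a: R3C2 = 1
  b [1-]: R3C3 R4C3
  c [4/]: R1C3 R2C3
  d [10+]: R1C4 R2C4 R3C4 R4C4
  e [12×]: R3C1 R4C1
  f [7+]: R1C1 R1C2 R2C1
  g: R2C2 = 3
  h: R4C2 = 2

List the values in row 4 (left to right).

G is a freebie, so R2C2 = 3.
A is a freebie, leaving R3C2 = 1.
Cage h is a single given cell; hence R4C2 = 2.
Column 2 now contains 2; hence R1C2 = 4.
Row 1 now contains 4, leaving R1C3 = 1.
1 is placed in column 3, leaving R2C3 = 4.
Column 3 already has 4; hence R4C3 = 3.
Row 1 already has 1, leaving R1C1 = 2.
2 is placed in row 1; hence R1C4 = 3.
Cage f needs sum 7, so R2C1 = 1.
Row 2 now contains 1; hence R2C4 = 2.
The two cells of cage e must have product 12; hence R3C1 = 3.
3 is placed in column 3, leaving R3C3 = 2.
Column 4 already has 2, which forces R3C4 = 4.
Row 4 already has 3, which forces R4C1 = 4.
Column 4 already has 4, so R4C4 = 1.
The full grid is 2 4 1 3 / 1 3 4 2 / 3 1 2 4 / 4 2 3 1.

4 2 3 1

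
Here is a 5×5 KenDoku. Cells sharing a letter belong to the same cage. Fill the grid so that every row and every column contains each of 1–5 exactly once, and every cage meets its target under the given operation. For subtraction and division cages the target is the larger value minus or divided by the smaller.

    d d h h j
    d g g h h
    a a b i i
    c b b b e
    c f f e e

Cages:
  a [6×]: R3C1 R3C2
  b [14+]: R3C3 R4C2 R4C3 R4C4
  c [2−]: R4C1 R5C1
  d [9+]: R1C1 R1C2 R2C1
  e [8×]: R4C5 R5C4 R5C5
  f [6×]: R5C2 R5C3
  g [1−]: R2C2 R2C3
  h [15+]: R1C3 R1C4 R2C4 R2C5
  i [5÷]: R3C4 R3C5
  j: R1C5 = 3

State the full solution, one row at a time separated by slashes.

J is a freebie, leaving R1C5 = 3.
The only place for 4 in row 3 is R3C3.
The only place for 5 in row 5 is R5C1.
Cage c needs two cells with difference 2, leaving R4C1 = 3.
Cage d needs sum 9, which forces R1C1 = 1.
Cage d needs sum 9, leaving R1C2 = 4.
Column 1 already has 3, so R2C1 = 4.
Column 1 already has 3, so R3C1 = 2.
Cage a's pair has product 6, leaving R3C2 = 3.
3 is placed in column 2, so R5C2 = 2.
Row 5 now contains 2, which forces R5C3 = 3.
2 is placed in column 2; hence R2C2 = 1.
Cage g's pair has difference 1; hence R2C3 = 2.
The 4 cells of cage h must have sum 15, which forces R2C4 = 3.
Cage h needs sum 15, leaving R2C5 = 5.
Column 5 now contains 5, so R3C5 = 1.
Column 2 now contains 1, which forces R4C2 = 5.
Row 4 now contains 5, which forces R4C3 = 1.
Cage b needs sum 14, leaving R4C4 = 4.
The 3 cells of cage e must have product 8, which forces R4C5 = 2.
Column 4 already has 4, leaving R5C4 = 1.
Column 5 now contains 1, so R5C5 = 4.
Column 3 now contains 2, leaving R1C3 = 5.
The 4 cells of cage h must have sum 15, leaving R1C4 = 2.
Row 3 now contains 1; hence R3C4 = 5.

1 4 5 2 3 / 4 1 2 3 5 / 2 3 4 5 1 / 3 5 1 4 2 / 5 2 3 1 4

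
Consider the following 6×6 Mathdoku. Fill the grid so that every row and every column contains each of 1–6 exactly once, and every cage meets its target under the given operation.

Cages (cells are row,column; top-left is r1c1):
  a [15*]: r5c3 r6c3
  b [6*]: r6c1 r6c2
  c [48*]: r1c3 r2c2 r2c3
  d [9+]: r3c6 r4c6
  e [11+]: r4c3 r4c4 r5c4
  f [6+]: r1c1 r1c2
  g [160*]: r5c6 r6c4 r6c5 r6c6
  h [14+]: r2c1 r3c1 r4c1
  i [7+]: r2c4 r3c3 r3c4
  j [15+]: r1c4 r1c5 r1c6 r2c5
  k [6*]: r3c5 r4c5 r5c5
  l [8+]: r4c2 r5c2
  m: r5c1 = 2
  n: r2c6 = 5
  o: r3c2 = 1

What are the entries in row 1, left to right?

Cage n is a single given cell, so r2c6 = 5.
O is a freebie, leaving r3c2 = 1.
Cage m is a single given cell, leaving r5c1 = 2.
Cage g needs product 160, so r5c6 = 4.
Column 6 already has 5, leaving r6c6 = 2.
The two cells of cage b must have product 6; hence r6c1 = 1.
The two cells of cage b must have product 6, so r6c2 = 6.
Column 1 now contains 1, which forces r1c1 = 4.
Cage f's pair has sum 6, which forces r1c2 = 2.
2 is placed in row 1, which forces r1c3 = 6.
Column 2 already has 2, which forces r2c2 = 4.
The 3 cells of cage c must have product 48, leaving r2c3 = 2.
Row 2 already has 2, which forces r2c4 = 1.
Cage j has sum 15, so r2c5 = 6.
Column 3 already has 2, which forces r3c3 = 4.
6 is placed in row 2, leaving r2c1 = 3.
The 3 cells of cage i must have sum 7; hence r3c4 = 2.
2 is placed in row 3, which forces r3c5 = 3.
Row 3 now contains 3, which forces r3c6 = 6.
6 is placed in column 6; hence r4c6 = 3.
Column 5 already has 3, leaving r5c5 = 1.
Cage j has sum 15, which forces r1c4 = 3.
Column 5 already has 1, leaving r1c5 = 5.
Column 6 now contains 3; hence r1c6 = 1.
Row 3 now contains 6, which forces r3c1 = 5.
Cage h needs sum 14; hence r4c1 = 6.
Row 4 now contains 3, which forces r4c2 = 5.
Row 4 now contains 3; hence r4c3 = 1.
Cage e needs sum 11, leaving r4c4 = 4.
Column 5 already has 1, leaving r4c5 = 2.
Cage l's pair has sum 8, leaving r5c2 = 3.
3 is placed in row 5, which forces r5c3 = 5.
Cage e needs sum 11, which forces r5c4 = 6.
5 is placed in column 3, which forces r6c3 = 3.
4 is placed in column 4; hence r6c4 = 5.
Column 5 already has 5; hence r6c5 = 4.
Completed grid: 4 2 6 3 5 1 / 3 4 2 1 6 5 / 5 1 4 2 3 6 / 6 5 1 4 2 3 / 2 3 5 6 1 4 / 1 6 3 5 4 2.

4 2 6 3 5 1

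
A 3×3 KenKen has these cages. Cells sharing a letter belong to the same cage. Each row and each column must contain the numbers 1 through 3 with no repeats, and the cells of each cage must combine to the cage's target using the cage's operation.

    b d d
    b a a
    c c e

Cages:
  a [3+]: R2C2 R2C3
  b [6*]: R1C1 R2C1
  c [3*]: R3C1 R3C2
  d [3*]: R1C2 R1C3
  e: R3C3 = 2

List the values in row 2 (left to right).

3 2 1

E is a freebie, leaving R3C3 = 2.
Cage a needs two cells with sum 3; hence R2C2 = 2.
Column 3 already has 2, leaving R2C3 = 1.
Cage b needs two cells with product 6, so R1C1 = 2.
Cage d needs two cells with product 3, which forces R1C2 = 1.
Column 3 already has 1, leaving R1C3 = 3.
2 is placed in row 2, so R2C1 = 3.
Column 1 now contains 3, so R3C1 = 1.
1 is placed in column 2; hence R3C2 = 3.
Filled in: 2 1 3 / 3 2 1 / 1 3 2.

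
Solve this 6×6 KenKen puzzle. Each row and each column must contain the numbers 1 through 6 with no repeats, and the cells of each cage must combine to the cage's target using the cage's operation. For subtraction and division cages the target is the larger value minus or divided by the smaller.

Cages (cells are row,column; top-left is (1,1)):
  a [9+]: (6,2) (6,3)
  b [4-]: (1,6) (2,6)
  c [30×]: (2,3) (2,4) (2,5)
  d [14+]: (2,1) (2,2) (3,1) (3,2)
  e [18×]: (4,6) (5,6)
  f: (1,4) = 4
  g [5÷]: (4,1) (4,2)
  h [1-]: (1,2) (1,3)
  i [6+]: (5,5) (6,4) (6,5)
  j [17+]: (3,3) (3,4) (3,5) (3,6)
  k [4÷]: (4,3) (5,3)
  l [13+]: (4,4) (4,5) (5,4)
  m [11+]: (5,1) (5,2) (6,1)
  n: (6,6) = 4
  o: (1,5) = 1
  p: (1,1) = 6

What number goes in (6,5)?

P is a freebie; hence (1,1) = 6.
Cage f is given, which forces (1,4) = 4.
O is a freebie; hence (1,5) = 1.
N is a freebie, so (6,6) = 4.
Cage i has sum 6, so (6,4) = 1.
Row 1 needs a 5, and only (1,6) is open for it.
The two cells of cage b must have difference 4, so (2,6) = 1.
The only place for 6 in row 2 is (2,2).
6 is placed in column 2, so (6,2) = 3.
The two cells of cage a must have sum 9, leaving (6,3) = 6.
Row 6 now contains 3, leaving (6,5) = 2.
Column 2 already has 3, which forces (1,2) = 2.
The two cells of cage h must have difference 1, so (1,3) = 3.
2 is placed in column 5, which forces (5,5) = 3.
Row 5 now contains 3; hence (5,6) = 6.
2 is placed in row 6, which forces (6,1) = 5.
The 3 cells of cage c must have product 30, leaving (2,3) = 2.
Cage c needs product 30, leaving (2,4) = 3.
Column 5 now contains 3, so (2,5) = 5.
6 is placed in column 6; hence (3,6) = 2.
Column 1 already has 5; hence (4,1) = 1.
Cage g's pair has quotient 5, so (4,2) = 5.
Row 4 now contains 1, which forces (4,3) = 4.
Column 5 now contains 5, so (4,5) = 6.
6 is placed in column 6, which forces (4,6) = 3.
1 is placed in column 1, leaving (5,1) = 2.
Column 2 already has 5, leaving (5,2) = 4.
Column 3 already has 4; hence (5,3) = 1.
Row 5 now contains 2, leaving (5,4) = 5.
3 is placed in row 2, so (2,1) = 4.
The 4 cells of cage d must have sum 14; hence (3,1) = 3.
Column 2 already has 4, which forces (3,2) = 1.
Column 3 already has 4, which forces (3,3) = 5.
Column 4 now contains 5; hence (3,4) = 6.
6 is placed in column 5, so (3,5) = 4.
6 is placed in row 4, which forces (4,4) = 2.
The full grid is 6 2 3 4 1 5 / 4 6 2 3 5 1 / 3 1 5 6 4 2 / 1 5 4 2 6 3 / 2 4 1 5 3 6 / 5 3 6 1 2 4.

2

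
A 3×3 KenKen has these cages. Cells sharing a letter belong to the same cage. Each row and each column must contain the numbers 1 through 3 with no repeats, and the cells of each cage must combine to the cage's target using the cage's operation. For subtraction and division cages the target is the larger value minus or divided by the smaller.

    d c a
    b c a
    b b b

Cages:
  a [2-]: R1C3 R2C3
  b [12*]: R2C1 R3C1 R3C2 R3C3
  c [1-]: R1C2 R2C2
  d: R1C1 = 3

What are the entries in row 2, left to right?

Cage d is given, so R1C1 = 3.
3 is placed in row 1, leaving R1C3 = 1.
Cage b has product 12, leaving R2C1 = 2.
1 is placed in column 3, leaving R2C3 = 3.
Column 1 already has 3; hence R3C1 = 1.
Column 3 already has 3, which forces R3C3 = 2.
Row 1 now contains 1, so R1C2 = 2.
Row 2 already has 3; hence R2C2 = 1.
Row 3 already has 2, leaving R3C2 = 3.
Filled in: 3 2 1 / 2 1 3 / 1 3 2.

2 1 3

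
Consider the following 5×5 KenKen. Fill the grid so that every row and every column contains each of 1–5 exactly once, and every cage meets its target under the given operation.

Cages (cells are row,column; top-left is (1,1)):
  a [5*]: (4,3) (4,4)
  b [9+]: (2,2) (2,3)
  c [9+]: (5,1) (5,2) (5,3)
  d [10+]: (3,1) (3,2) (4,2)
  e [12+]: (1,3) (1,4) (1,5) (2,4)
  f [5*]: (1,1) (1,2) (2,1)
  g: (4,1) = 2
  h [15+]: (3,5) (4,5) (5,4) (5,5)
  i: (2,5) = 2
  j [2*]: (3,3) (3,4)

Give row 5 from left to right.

The 3 cells of cage f must have product 5, which forces (1,1) = 5.
Cage f needs product 5, so (1,2) = 1.
The 3 cells of cage f must have product 5, which forces (2,1) = 1.
Cage i is given, so (2,5) = 2.
G is a freebie, leaving (4,1) = 2.
Cage e has sum 12, leaving (2,4) = 3.
3 is placed in column 4, leaving (5,4) = 5.
Cage a needs two cells with product 5; hence (4,3) = 5.
5 is placed in column 4; hence (4,4) = 1.
Row 4 now contains 1, which forces (4,5) = 4.
Column 5 already has 4; hence (5,5) = 1.
Column 5 already has 4, leaving (1,5) = 3.
Cage b's pair has sum 9; hence (2,2) = 5.
Column 3 already has 5, which forces (2,3) = 4.
Cage d has sum 10; hence (3,1) = 3.
Cage d needs sum 10, so (3,2) = 4.
The two cells of cage j must have product 2, so (3,3) = 1.
Column 4 already has 1; hence (3,4) = 2.
Column 5 already has 1, leaving (3,5) = 5.
Row 4 already has 4, so (4,2) = 3.
Column 1 now contains 3, which forces (5,1) = 4.
3 is placed in column 2, leaving (5,2) = 2.
Row 5 already has 2, so (5,3) = 3.
Column 3 now contains 4, so (1,3) = 2.
Column 4 now contains 2, leaving (1,4) = 4.
Filled in: 5 1 2 4 3 / 1 5 4 3 2 / 3 4 1 2 5 / 2 3 5 1 4 / 4 2 3 5 1.

4 2 3 5 1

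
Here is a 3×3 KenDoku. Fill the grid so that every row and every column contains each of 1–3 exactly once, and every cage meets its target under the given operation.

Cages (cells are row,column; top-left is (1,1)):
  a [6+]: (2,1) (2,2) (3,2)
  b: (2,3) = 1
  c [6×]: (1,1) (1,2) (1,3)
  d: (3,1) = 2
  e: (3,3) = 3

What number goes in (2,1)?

B is a freebie, which forces (2,3) = 1.
D is a freebie; hence (3,1) = 2.
Cage e is given; hence (3,3) = 3.
Column 3 already has 3, leaving (1,3) = 2.
Column 1 now contains 2, leaving (2,1) = 3.
Cage a has sum 6, so (2,2) = 2.
3 is placed in row 3, so (3,2) = 1.
Column 1 already has 3, so (1,1) = 1.
Column 2 already has 1, leaving (1,2) = 3.
Completed grid: 1 3 2 / 3 2 1 / 2 1 3.

3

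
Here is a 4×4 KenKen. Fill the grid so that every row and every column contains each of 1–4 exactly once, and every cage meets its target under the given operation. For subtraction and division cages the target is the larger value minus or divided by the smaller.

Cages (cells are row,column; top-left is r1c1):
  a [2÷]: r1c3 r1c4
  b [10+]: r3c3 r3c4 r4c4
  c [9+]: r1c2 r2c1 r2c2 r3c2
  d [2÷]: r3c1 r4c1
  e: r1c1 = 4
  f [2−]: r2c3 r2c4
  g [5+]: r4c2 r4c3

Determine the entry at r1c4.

1

Cage e is a single given cell, so r1c1 = 4.
In row 1, 3 can only go at r1c2, so r1c2 = 3.
In row 3, 3 can only go at r3c3, so r3c3 = 3.
The 3 cells of cage b must have sum 10; hence r3c4 = 4.
Cage b needs sum 10, leaving r4c4 = 3.
The two cells of cage f must have difference 2, so r2c3 = 4.
3 is placed in column 4, which forces r2c4 = 2.
Column 3 now contains 4; hence r4c3 = 1.
Column 3 already has 1; hence r1c3 = 2.
2 is placed in column 4, leaving r1c4 = 1.
Cage c needs sum 9, leaving r2c1 = 3.
Row 2 now contains 2, so r2c2 = 1.
Cage d needs two cells with quotient 2, leaving r3c1 = 1.
The 4 cells of cage c must have sum 9; hence r3c2 = 2.
1 is placed in row 4, so r4c1 = 2.
1 is placed in row 4, so r4c2 = 4.
Filled in: 4 3 2 1 / 3 1 4 2 / 1 2 3 4 / 2 4 1 3.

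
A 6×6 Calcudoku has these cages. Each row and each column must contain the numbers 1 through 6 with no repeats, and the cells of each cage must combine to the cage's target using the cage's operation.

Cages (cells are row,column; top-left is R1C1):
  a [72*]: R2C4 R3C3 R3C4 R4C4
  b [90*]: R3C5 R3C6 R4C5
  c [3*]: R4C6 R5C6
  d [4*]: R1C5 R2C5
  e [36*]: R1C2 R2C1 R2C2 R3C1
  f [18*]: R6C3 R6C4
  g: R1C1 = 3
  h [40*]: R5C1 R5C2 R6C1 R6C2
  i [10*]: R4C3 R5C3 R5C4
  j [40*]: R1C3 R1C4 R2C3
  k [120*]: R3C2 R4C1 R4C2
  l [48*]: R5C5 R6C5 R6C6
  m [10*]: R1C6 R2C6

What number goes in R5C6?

3

Cage g is given, which forces R1C1 = 3.
In row 1, 6 can only go at R1C2, so R1C2 = 6.
The 3 cells of cage k must have product 120, leaving R4C1 = 6.
Cage e has product 36; hence R2C2 = 3.
In row 1, 1 can only go at R1C5, so R1C5 = 1.
Column 5 already has 1, which forces R2C5 = 4.
Cage l needs product 48, leaving R6C6 = 4.
The only place for 6 in row 2 is R2C4.
Cage f's pair has product 18; hence R6C3 = 6.
6 is placed in column 4, so R6C4 = 3.
Row 6 now contains 6, leaving R6C5 = 2.
The 4 cells of cage a must have product 72; hence R3C3 = 3.
2 is placed in column 5, leaving R5C5 = 6.
6 is placed in column 5, leaving R3C5 = 5.
Cage b has product 90, leaving R3C6 = 6.
Cage b needs product 90; hence R4C5 = 3.
Row 4 now contains 3, so R4C6 = 1.
1 is placed in column 6, which forces R5C6 = 3.
Row 3 now contains 5, which forces R3C2 = 4.
Cage a has product 72, so R3C4 = 1.
Cage k needs product 120, which forces R4C2 = 5.
Row 4 already has 5, so R4C3 = 2.
Row 4 already has 1, leaving R4C4 = 4.
Column 2 now contains 4, which forces R5C2 = 2.
2 is placed in row 5, leaving R5C4 = 5.
5 is placed in column 2, leaving R6C2 = 1.
The 3 cells of cage j must have product 40, which forces R1C3 = 4.
Column 4 already has 5, which forces R1C4 = 2.
2 is placed in row 1, leaving R1C6 = 5.
Cage e has product 36; hence R2C1 = 1.
Column 3 already has 2; hence R2C3 = 5.
5 is placed in column 6, leaving R2C6 = 2.
Row 3 now contains 1, which forces R3C1 = 2.
2 is placed in row 5, leaving R5C1 = 4.
Row 5 now contains 5; hence R5C3 = 1.
Row 6 already has 1, which forces R6C1 = 5.
Completed grid: 3 6 4 2 1 5 / 1 3 5 6 4 2 / 2 4 3 1 5 6 / 6 5 2 4 3 1 / 4 2 1 5 6 3 / 5 1 6 3 2 4.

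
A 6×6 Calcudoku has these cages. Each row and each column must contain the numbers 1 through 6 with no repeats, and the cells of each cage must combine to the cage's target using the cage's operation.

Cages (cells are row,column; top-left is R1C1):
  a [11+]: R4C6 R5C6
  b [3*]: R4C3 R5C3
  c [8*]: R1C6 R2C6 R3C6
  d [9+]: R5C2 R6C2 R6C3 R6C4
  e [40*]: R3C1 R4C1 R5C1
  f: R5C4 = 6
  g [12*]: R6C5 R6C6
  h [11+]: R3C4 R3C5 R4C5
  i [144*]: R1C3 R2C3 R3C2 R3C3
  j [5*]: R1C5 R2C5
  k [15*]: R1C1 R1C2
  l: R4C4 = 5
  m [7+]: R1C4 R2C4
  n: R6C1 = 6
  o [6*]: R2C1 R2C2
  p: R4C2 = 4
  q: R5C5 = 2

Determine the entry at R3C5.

Cage p is a single given cell; hence R4C2 = 4.
Cage l is given; hence R4C4 = 5.
5 is placed in row 4, which forces R4C6 = 6.
Cage f is given; hence R5C4 = 6.
Q is a freebie, which forces R5C5 = 2.
Column 6 already has 6; hence R5C6 = 5.
N is a freebie, which forces R6C1 = 6.
Cage e needs product 40; hence R3C1 = 5.
5 is placed in row 3, which forces R3C5 = 6.
5 is placed in row 4, so R4C1 = 2.
5 is placed in row 5, so R5C1 = 4.
Column 1 now contains 5, so R1C1 = 3.
The two cells of cage k must have product 15, leaving R1C2 = 5.
Row 1 now contains 3, which forces R1C4 = 4.
Row 1 already has 5; hence R1C5 = 1.
1 is placed in row 1, leaving R1C6 = 2.
Column 1 already has 3; hence R2C1 = 1.
4 is placed in column 4, which forces R2C4 = 3.
1 is placed in column 5; hence R2C5 = 5.
1 is placed in row 2, so R2C6 = 4.
4 is placed in column 4, so R3C4 = 2.
4 is placed in column 6, which forces R3C6 = 1.
1 is placed in column 5; hence R4C5 = 3.
2 is placed in column 4, which forces R6C4 = 1.
Column 5 already has 3, so R6C5 = 4.
4 is placed in column 6, so R6C6 = 3.
2 is placed in row 1, which forces R1C3 = 6.
Cage o needs two cells with product 6, leaving R2C2 = 6.
Cage i needs product 144; hence R2C3 = 2.
2 is placed in row 3, so R3C2 = 3.
Cage i has product 144, so R3C3 = 4.
Row 4 already has 3, so R4C3 = 1.
Cage d needs sum 9, so R5C2 = 1.
Cage b needs two cells with product 3, leaving R5C3 = 3.
Row 6 already has 3; hence R6C2 = 2.
Cage d needs sum 9; hence R6C3 = 5.
Completed grid: 3 5 6 4 1 2 / 1 6 2 3 5 4 / 5 3 4 2 6 1 / 2 4 1 5 3 6 / 4 1 3 6 2 5 / 6 2 5 1 4 3.

6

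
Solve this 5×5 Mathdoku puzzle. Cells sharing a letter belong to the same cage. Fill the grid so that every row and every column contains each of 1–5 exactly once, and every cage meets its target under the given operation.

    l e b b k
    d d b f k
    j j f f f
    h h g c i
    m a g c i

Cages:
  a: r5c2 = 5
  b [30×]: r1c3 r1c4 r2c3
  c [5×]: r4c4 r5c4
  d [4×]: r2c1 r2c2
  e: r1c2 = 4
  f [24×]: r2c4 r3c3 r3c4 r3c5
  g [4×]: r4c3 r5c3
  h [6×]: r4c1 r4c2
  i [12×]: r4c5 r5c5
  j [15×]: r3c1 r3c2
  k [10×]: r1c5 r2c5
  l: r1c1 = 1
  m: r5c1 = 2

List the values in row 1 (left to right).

Cage l is given, so r1c1 = 1.
Cage e is given; hence r1c2 = 4.
Column 1 already has 1, leaving r2c1 = 4.
Column 2 now contains 4; hence r2c2 = 1.
M is a freebie, so r5c1 = 2.
Cage a is a single given cell; hence r5c2 = 5.
5 is placed in row 5, which forces r5c4 = 1.
The two cells of cage j must have product 15, which forces r3c1 = 5.
5 is placed in column 2, leaving r3c2 = 3.
2 is placed in column 1, leaving r4c1 = 3.
Cage h's pair has product 6, so r4c2 = 2.
The two cells of cage g must have product 4, so r4c3 = 1.
1 is placed in column 4; hence r4c4 = 5.
Row 4 now contains 3; hence r4c5 = 4.
Row 5 now contains 1, which forces r5c3 = 4.
Column 5 now contains 4, leaving r5c5 = 3.
The 4 cells of cage f must have product 24, leaving r2c4 = 3.
4 is placed in column 3, which forces r3c3 = 2.
Cage f needs product 24, so r3c4 = 4.
Cage f needs product 24, which forces r3c5 = 1.
Cage b has product 30, leaving r1c3 = 3.
Column 4 already has 3, so r1c4 = 2.
Row 1 now contains 2; hence r1c5 = 5.
Column 3 now contains 2, which forces r2c3 = 5.
Column 5 now contains 5, which forces r2c5 = 2.
Filled in: 1 4 3 2 5 / 4 1 5 3 2 / 5 3 2 4 1 / 3 2 1 5 4 / 2 5 4 1 3.

1 4 3 2 5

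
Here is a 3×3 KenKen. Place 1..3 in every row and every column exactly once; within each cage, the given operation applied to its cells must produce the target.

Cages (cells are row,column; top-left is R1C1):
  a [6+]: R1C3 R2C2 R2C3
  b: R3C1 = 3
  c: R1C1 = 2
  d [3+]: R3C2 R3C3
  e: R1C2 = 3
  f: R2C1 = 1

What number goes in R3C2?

1

Cage c is a single given cell, leaving R1C1 = 2.
Cage e is given, leaving R1C2 = 3.
Row 1 now contains 3, so R1C3 = 1.
F is a freebie; hence R2C1 = 1.
Row 2 already has 1; hence R2C2 = 2.
Row 2 now contains 2, which forces R2C3 = 3.
Cage b is a single given cell, which forces R3C1 = 3.
Column 2 already has 2, leaving R3C2 = 1.
Column 3 now contains 1, leaving R3C3 = 2.
The full grid is 2 3 1 / 1 2 3 / 3 1 2.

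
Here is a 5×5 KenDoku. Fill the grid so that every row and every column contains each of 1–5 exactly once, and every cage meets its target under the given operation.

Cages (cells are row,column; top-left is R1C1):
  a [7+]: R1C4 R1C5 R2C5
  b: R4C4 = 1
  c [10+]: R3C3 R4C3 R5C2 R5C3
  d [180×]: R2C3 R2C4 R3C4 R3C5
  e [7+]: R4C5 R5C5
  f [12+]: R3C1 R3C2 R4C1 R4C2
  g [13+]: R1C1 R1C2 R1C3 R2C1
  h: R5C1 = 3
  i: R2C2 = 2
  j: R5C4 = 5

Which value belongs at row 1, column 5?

4

I is a freebie, which forces R2C2 = 2.
Cage b is given; hence R4C4 = 1.
Cage h is given, which forces R5C1 = 3.
J is a freebie, leaving R5C4 = 5.
Column 4 needs a 2, and only R1C4 is open for it.
In column 5, 2 can only go at R5C5, so R5C5 = 2.
The two cells of cage e must have sum 7, which forces R4C5 = 5.
Cage d needs product 180, leaving R2C3 = 5.
Cage d needs product 180, which forces R2C4 = 3.
Cage d has product 180, leaving R3C4 = 4.
Column 5 already has 5; hence R3C5 = 3.
3 is placed in row 3, which forces R3C3 = 2.
Cage f has sum 12, which forces R4C1 = 2.
The 4 cells of cage f must have sum 12, which forces R4C2 = 4.
Cage c has sum 10, so R4C3 = 3.
Column 2 now contains 4, leaving R5C2 = 1.
Row 5 already has 1, leaving R5C3 = 4.
Cage g needs sum 13; hence R1C1 = 5.
Cage g needs sum 13; hence R1C2 = 3.
Column 3 now contains 4, leaving R1C3 = 1.
Row 1 now contains 1, so R1C5 = 4.
The 4 cells of cage g must have sum 13, so R2C1 = 4.
4 is placed in column 5; hence R2C5 = 1.
The 4 cells of cage f must have sum 12, which forces R3C1 = 1.
1 is placed in column 2, which forces R3C2 = 5.
The full grid is 5 3 1 2 4 / 4 2 5 3 1 / 1 5 2 4 3 / 2 4 3 1 5 / 3 1 4 5 2.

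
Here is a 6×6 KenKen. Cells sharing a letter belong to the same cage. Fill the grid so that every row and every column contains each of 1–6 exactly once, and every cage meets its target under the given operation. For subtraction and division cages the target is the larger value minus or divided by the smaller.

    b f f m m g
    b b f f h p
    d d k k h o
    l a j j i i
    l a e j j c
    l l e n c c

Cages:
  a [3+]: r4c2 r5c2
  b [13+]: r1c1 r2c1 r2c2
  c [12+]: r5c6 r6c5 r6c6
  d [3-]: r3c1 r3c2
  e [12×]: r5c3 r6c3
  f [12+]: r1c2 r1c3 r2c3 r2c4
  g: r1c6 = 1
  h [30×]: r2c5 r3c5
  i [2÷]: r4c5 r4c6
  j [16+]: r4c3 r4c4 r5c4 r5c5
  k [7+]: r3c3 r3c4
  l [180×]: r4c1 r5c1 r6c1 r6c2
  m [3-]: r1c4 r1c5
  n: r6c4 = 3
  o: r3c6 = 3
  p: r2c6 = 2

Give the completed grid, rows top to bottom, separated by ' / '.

4 5 2 6 3 1 / 6 3 1 4 5 2 / 1 4 5 2 6 3 / 3 1 6 5 2 4 / 5 2 3 1 4 6 / 2 6 4 3 1 5

Cage g is a single given cell, so r1c6 = 1.
Cage p is a single given cell, so r2c6 = 2.
O is a freebie, leaving r3c6 = 3.
Cage n is a single given cell, which forces r6c4 = 3.
In column 5, 4 can only go at r5c5, so r5c5 = 4.
In column 5, 1 can only go at r6c5, so r6c5 = 1.
Row 6 needs a 4, and only r6c3 is open for it.
The two cells of cage e must have product 12, so r5c3 = 3.
In column 6, 4 can only go at r4c6, so r4c6 = 4.
Cage i's pair has quotient 2, which forces r4c5 = 2.
Row 4 now contains 2; hence r4c2 = 1.
The two cells of cage a must have sum 3, leaving r5c2 = 2.
Cage f needs sum 12; hence r1c3 = 2.
2 is placed in row 1; hence r1c4 = 6.
6 is placed in column 4, which forces r4c4 = 5.
Cage j needs sum 16, which forces r5c4 = 1.
Cage f needs sum 12, which forces r1c2 = 5.
Cage m needs two cells with difference 3, which forces r1c5 = 3.
The 4 cells of cage f must have sum 12, leaving r2c3 = 1.
1 is placed in column 4, which forces r2c4 = 4.
Column 2 already has 5, so r3c2 = 4.
Cage k's pair has sum 7; hence r3c3 = 5.
1 is placed in column 4; hence r3c4 = 2.
Row 3 already has 5, so r3c5 = 6.
Cage l has product 180, which forces r4c1 = 3.
Row 4 now contains 5, which forces r4c3 = 6.
Cage l has product 180, so r6c1 = 2.
Column 2 already has 5, leaving r6c2 = 6.
Row 6 now contains 6; hence r6c6 = 5.
Row 1 already has 3, leaving r1c1 = 4.
Cage b has sum 13; hence r2c1 = 6.
6 is placed in column 2, so r2c2 = 3.
Column 5 now contains 6, which forces r2c5 = 5.
Row 3 already has 2; hence r3c1 = 1.
Cage l has product 180, leaving r5c1 = 5.
5 is placed in column 6, leaving r5c6 = 6.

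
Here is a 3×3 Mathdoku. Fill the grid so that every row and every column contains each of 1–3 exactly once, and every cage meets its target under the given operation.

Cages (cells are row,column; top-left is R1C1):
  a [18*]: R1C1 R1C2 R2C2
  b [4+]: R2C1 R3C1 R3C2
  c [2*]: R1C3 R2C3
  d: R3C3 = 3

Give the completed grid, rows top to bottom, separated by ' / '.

3 2 1 / 1 3 2 / 2 1 3

Cage a has product 18, which forces R1C1 = 3.
The 3 cells of cage a must have product 18, so R1C2 = 2.
2 is placed in row 1, so R1C3 = 1.
The 3 cells of cage b must have sum 4, so R2C1 = 1.
Cage a has product 18; hence R2C2 = 3.
1 is placed in column 3, leaving R2C3 = 2.
Cage b has sum 4; hence R3C1 = 2.
The 3 cells of cage b must have sum 4, which forces R3C2 = 1.
Cage d is a single given cell; hence R3C3 = 3.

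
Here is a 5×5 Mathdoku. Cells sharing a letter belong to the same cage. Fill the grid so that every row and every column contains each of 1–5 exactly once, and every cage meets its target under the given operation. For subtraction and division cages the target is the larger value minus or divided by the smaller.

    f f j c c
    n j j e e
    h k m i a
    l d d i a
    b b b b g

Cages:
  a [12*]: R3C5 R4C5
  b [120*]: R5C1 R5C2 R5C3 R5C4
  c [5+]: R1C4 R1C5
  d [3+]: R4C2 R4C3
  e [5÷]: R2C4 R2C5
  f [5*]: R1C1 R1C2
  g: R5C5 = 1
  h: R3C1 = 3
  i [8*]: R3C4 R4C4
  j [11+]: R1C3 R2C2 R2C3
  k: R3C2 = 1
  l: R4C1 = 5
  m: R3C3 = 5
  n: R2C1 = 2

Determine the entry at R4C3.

Cage n is a single given cell; hence R2C1 = 2.
Cage h is a single given cell, which forces R3C1 = 3.
K is a freebie, so R3C2 = 1.
Cage m is a single given cell, so R3C3 = 5.
Row 3 now contains 3, leaving R3C5 = 4.
Cage l is given, leaving R4C1 = 5.
Column 2 now contains 1; hence R4C2 = 2.
2 is placed in row 4; hence R4C3 = 1.
2 is placed in row 4; hence R4C4 = 4.
Column 5 already has 4, leaving R4C5 = 3.
5 is placed in column 1, leaving R5C1 = 4.
G is a freebie; hence R5C5 = 1.
5 is placed in column 1, so R1C1 = 1.
Column 2 now contains 1; hence R1C2 = 5.
The two cells of cage c must have sum 5, so R1C4 = 3.
1 is placed in column 5, which forces R1C5 = 2.
Column 2 already has 5, so R2C2 = 4.
Row 2 already has 4; hence R2C3 = 3.
Cage e's pair has quotient 5, so R2C4 = 1.
1 is placed in column 5; hence R2C5 = 5.
Row 3 already has 4, which forces R3C4 = 2.
Column 2 already has 5; hence R5C2 = 3.
Column 3 already has 3, leaving R5C3 = 2.
Column 4 now contains 2; hence R5C4 = 5.
Row 1 now contains 2, so R1C3 = 4.
Filled in: 1 5 4 3 2 / 2 4 3 1 5 / 3 1 5 2 4 / 5 2 1 4 3 / 4 3 2 5 1.

1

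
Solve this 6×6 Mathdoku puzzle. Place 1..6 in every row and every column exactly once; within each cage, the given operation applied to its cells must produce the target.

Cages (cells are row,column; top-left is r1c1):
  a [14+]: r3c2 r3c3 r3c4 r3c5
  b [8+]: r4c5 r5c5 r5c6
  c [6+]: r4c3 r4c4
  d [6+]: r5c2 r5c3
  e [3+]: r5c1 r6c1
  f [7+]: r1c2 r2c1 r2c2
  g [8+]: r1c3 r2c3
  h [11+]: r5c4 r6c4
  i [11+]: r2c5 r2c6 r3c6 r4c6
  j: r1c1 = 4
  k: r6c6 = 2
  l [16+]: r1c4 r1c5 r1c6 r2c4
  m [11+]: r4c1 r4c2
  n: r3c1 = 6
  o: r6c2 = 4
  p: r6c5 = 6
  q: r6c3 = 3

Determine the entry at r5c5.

Cage j is given, so r1c1 = 4.
N is a freebie, so r3c1 = 6.
Column 1 now contains 6; hence r4c1 = 5.
5 is placed in row 4, so r4c2 = 6.
Cage o is given, which forces r6c2 = 4.
Cage q is a single given cell, which forces r6c3 = 3.
Cage p is given; hence r6c5 = 6.
Cage k is a single given cell, leaving r6c6 = 2.
Cage e needs two cells with sum 3, which forces r5c1 = 2.
The two cells of cage h must have sum 11; hence r5c4 = 6.
Row 6 now contains 2, leaving r6c1 = 1.
Row 6 already has 6, which forces r6c4 = 5.
Cage f has sum 7, leaving r1c2 = 3.
Cage l needs sum 16, which forces r1c5 = 5.
The 4 cells of cage l must have sum 16, so r1c6 = 6.
Column 1 now contains 1, so r2c1 = 3.
Cage f has sum 7, so r2c2 = 1.
Row 2 now contains 1, so r2c5 = 2.
1 is placed in column 2, which forces r5c2 = 5.
Row 5 now contains 5, which forces r5c3 = 1.
6 is placed in row 1, leaving r1c3 = 2.
The 4 cells of cage l must have sum 16, which forces r1c4 = 1.
2 is placed in row 2, so r2c3 = 6.
2 is placed in row 2; hence r2c4 = 4.
Cage i needs sum 11, so r2c6 = 5.
5 is placed in column 2, leaving r3c2 = 2.
The 4 cells of cage a must have sum 14; hence r3c3 = 5.
Column 4 now contains 4, which forces r3c4 = 3.
3 is placed in row 3, leaving r3c5 = 4.
3 is placed in row 3, so r3c6 = 1.
Column 3 now contains 2, which forces r4c3 = 4.
Column 4 now contains 4, leaving r4c4 = 2.
The 3 cells of cage b must have sum 8; hence r4c5 = 1.
Column 6 now contains 1; hence r4c6 = 3.
Column 5 already has 4; hence r5c5 = 3.
3 is placed in column 6; hence r5c6 = 4.
Completed grid: 4 3 2 1 5 6 / 3 1 6 4 2 5 / 6 2 5 3 4 1 / 5 6 4 2 1 3 / 2 5 1 6 3 4 / 1 4 3 5 6 2.

3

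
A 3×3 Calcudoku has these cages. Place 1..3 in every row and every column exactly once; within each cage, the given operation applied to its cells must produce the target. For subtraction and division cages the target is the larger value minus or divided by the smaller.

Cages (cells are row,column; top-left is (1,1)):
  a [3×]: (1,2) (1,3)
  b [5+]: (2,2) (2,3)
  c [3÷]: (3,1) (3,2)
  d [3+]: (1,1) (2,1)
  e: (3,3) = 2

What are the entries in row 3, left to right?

3 1 2

E is a freebie, which forces (3,3) = 2.
Cage b's pair has sum 5, leaving (2,2) = 2.
2 is placed in column 3, so (2,3) = 3.
Cage d's pair has sum 3, leaving (1,1) = 2.
Cage a's pair has product 3, leaving (1,2) = 3.
3 is placed in column 3, so (1,3) = 1.
Row 2 now contains 2; hence (2,1) = 1.
Column 1 already has 1, so (3,1) = 3.
Column 2 already has 3, so (3,2) = 1.
Completed grid: 2 3 1 / 1 2 3 / 3 1 2.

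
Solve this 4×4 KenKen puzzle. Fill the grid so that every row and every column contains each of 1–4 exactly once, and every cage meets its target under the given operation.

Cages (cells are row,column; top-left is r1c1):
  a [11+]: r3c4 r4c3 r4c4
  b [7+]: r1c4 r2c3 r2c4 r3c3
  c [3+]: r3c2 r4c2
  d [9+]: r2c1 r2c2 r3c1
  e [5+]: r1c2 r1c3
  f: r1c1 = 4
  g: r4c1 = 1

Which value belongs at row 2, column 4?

2

Cage f is a single given cell, so r1c1 = 4.
The 3 cells of cage a must have sum 11, so r3c4 = 4.
Cage g is a single given cell; hence r4c1 = 1.
1 is placed in row 4, so r4c2 = 2.
The 3 cells of cage a must have sum 11, so r4c3 = 4.
Cage a needs sum 11, so r4c4 = 3.
The two cells of cage e must have sum 5, leaving r1c2 = 3.
The two cells of cage e must have sum 5, leaving r1c3 = 2.
2 is placed in row 1, leaving r1c4 = 1.
Cage d has sum 9; hence r2c2 = 4.
1 is placed in column 4, leaving r2c4 = 2.
2 is placed in column 2, leaving r3c2 = 1.
Row 3 now contains 1, which forces r3c3 = 3.
Row 2 already has 2, leaving r2c1 = 3.
3 is placed in column 3, which forces r2c3 = 1.
Row 3 already has 3, which forces r3c1 = 2.
Filled in: 4 3 2 1 / 3 4 1 2 / 2 1 3 4 / 1 2 4 3.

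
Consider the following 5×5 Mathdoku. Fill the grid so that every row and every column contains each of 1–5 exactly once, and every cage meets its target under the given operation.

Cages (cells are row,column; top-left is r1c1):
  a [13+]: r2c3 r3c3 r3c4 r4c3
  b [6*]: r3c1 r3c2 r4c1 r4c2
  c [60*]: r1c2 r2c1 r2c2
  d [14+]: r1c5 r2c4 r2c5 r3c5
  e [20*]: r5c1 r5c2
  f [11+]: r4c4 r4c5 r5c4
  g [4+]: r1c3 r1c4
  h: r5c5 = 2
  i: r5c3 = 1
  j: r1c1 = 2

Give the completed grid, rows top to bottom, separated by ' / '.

Cage j is given, leaving r1c1 = 2.
I is a freebie, so r5c3 = 1.
Cage h is given, which forces r5c5 = 2.
Column 3 now contains 1; hence r1c3 = 3.
Cage g's pair has sum 4, leaving r1c4 = 1.
Cage a needs sum 13, leaving r3c4 = 2.
Cage b needs product 6, so r3c1 = 3.
2 is placed in row 3, leaving r3c2 = 1.
Cage b has product 6, which forces r4c1 = 1.
Cage b has product 6; hence r4c2 = 2.
The 3 cells of cage c must have product 60; hence r2c2 = 3.
Cage a needs sum 13, so r2c3 = 2.
Cage d has sum 14, so r2c4 = 4.
Cage d has sum 14; hence r2c5 = 1.
Column 4 now contains 4, leaving r5c4 = 3.
Cage c has product 60; hence r1c2 = 4.
Row 1 already has 4; hence r1c5 = 5.
4 is placed in row 2, so r2c1 = 5.
5 is placed in column 5; hence r3c5 = 4.
Column 4 now contains 3, leaving r4c4 = 5.
The 3 cells of cage f must have sum 11, so r4c5 = 3.
Column 1 now contains 5, so r5c1 = 4.
4 is placed in column 2, which forces r5c2 = 5.
Row 3 already has 4; hence r3c3 = 5.
5 is placed in row 4, which forces r4c3 = 4.

2 4 3 1 5 / 5 3 2 4 1 / 3 1 5 2 4 / 1 2 4 5 3 / 4 5 1 3 2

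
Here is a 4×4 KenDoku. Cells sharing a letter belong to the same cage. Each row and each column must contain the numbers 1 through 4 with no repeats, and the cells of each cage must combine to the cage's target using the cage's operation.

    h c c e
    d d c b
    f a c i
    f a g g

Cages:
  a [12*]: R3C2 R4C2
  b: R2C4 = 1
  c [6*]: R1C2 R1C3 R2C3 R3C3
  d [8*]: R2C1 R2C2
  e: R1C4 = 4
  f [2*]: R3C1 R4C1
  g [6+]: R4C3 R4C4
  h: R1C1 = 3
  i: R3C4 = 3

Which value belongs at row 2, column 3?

3

Cage h is given, so R1C1 = 3.
Cage c needs product 6, leaving R1C2 = 1.
Row 1 now contains 3; hence R1C3 = 2.
Cage e is a single given cell, so R1C4 = 4.
B is a freebie; hence R2C4 = 1.
Cage i is a single given cell, so R3C4 = 3.
Column 3 now contains 2, so R4C3 = 4.
4 is placed in column 4, so R4C4 = 2.
Row 2 now contains 1, so R2C3 = 3.
Cage f needs two cells with product 2, so R3C1 = 2.
3 is placed in row 3, which forces R3C2 = 4.
3 is placed in row 3, leaving R3C3 = 1.
Row 4 now contains 2; hence R4C1 = 1.
4 is placed in row 4, which forces R4C2 = 3.
Column 1 now contains 2; hence R2C1 = 4.
Column 2 now contains 4; hence R2C2 = 2.
Filled in: 3 1 2 4 / 4 2 3 1 / 2 4 1 3 / 1 3 4 2.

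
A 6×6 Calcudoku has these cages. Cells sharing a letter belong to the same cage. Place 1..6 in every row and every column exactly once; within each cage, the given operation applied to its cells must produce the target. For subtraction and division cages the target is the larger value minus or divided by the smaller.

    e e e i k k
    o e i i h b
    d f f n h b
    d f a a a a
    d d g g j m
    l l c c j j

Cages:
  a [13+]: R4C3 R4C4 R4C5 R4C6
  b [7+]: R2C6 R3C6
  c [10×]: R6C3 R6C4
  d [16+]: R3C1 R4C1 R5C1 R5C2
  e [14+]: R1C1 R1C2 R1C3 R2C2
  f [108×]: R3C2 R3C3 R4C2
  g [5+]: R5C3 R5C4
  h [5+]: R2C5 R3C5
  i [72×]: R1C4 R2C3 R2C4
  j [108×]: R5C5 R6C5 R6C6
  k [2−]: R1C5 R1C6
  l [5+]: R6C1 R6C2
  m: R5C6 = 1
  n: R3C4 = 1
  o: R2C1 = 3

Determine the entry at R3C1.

5

Cage o is given; hence R2C1 = 3.
Cage f needs product 108, leaving R3C2 = 3.
The 3 cells of cage f must have product 108; hence R3C3 = 6.
N is a freebie, leaving R3C4 = 1.
Cage f needs product 108, so R4C2 = 6.
Cage j has product 108, leaving R5C5 = 6.
Cage m is given, so R5C6 = 1.
Cage j needs product 108, so R6C5 = 3.
Cage j needs product 108, which forces R6C6 = 6.
Cage i has product 72, so R1C4 = 3.
Column 3 already has 6, so R2C3 = 4.
Cage i has product 72, which forces R2C4 = 6.
Cage h's pair has sum 5, so R2C5 = 1.
Cage h's pair has sum 5; hence R3C5 = 4.
Column 5 now contains 4, which forces R4C5 = 5.
Cage d needs sum 16, which forces R5C2 = 5.
Column 4 already has 3, so R5C4 = 2.
2 is placed in column 4; hence R6C4 = 5.
Cage e has sum 14, leaving R1C1 = 6.
Column 5 already has 5, which forces R1C5 = 2.
Cage k's pair has difference 2, so R1C6 = 4.
Column 2 already has 5, so R2C2 = 2.
Row 2 now contains 2, which forces R2C6 = 5.
Cage d needs sum 16; hence R3C1 = 5.
Column 6 already has 5, which forces R3C6 = 2.
Cage d needs sum 16, so R4C1 = 2.
Cage a has sum 13, so R4C3 = 1.
Row 4 already has 5, leaving R4C4 = 4.
Cage a has sum 13, so R4C6 = 3.
Row 5 already has 2; hence R5C1 = 4.
Row 5 already has 2, so R5C3 = 3.
Column 1 already has 4; hence R6C1 = 1.
Row 6 now contains 1, so R6C2 = 4.
5 is placed in row 6, so R6C3 = 2.
Row 1 already has 4, which forces R1C2 = 1.
2 is placed in row 1; hence R1C3 = 5.
The full grid is 6 1 5 3 2 4 / 3 2 4 6 1 5 / 5 3 6 1 4 2 / 2 6 1 4 5 3 / 4 5 3 2 6 1 / 1 4 2 5 3 6.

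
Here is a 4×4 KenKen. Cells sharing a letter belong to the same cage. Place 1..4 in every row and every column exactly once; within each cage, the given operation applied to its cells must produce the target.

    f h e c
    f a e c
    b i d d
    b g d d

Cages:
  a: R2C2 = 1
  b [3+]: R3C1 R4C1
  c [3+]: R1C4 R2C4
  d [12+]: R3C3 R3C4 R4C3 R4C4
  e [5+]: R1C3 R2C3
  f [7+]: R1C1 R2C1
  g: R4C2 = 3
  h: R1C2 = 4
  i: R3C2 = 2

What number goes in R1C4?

1

Cage h is given; hence R1C2 = 4.
Cage a is a single given cell, leaving R2C2 = 1.
1 is placed in row 2, which forces R2C4 = 2.
I is a freebie, so R3C2 = 2.
Cage g is a single given cell, so R4C2 = 3.
Row 1 now contains 4; hence R1C1 = 3.
2 is placed in column 4, so R1C4 = 1.
The two cells of cage f must have sum 7, which forces R2C1 = 4.
4 is placed in row 2, so R2C3 = 3.
2 is placed in row 3, leaving R3C1 = 1.
Column 3 now contains 3, which forces R3C3 = 4.
Row 3 already has 4, so R3C4 = 3.
Cage b needs two cells with sum 3; hence R4C1 = 2.
Column 3 already has 4, which forces R4C3 = 1.
1 is placed in column 4, which forces R4C4 = 4.
Row 1 now contains 1; hence R1C3 = 2.
Filled in: 3 4 2 1 / 4 1 3 2 / 1 2 4 3 / 2 3 1 4.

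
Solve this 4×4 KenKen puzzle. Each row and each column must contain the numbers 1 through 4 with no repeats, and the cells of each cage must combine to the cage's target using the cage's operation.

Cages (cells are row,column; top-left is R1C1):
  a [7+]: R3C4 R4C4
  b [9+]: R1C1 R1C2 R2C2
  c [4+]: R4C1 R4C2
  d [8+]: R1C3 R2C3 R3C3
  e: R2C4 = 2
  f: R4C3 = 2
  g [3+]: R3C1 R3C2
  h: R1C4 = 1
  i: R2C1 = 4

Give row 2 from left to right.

4 3 1 2

Cage h is a single given cell, leaving R1C4 = 1.
Cage i is given, which forces R2C1 = 4.
Cage e is a single given cell, leaving R2C4 = 2.
F is a freebie; hence R4C3 = 2.
The 3 cells of cage b must have sum 9, which forces R1C1 = 2.
The 3 cells of cage b must have sum 9, so R1C2 = 4.
Row 1 already has 4, so R1C3 = 3.
Row 2 now contains 2; hence R2C2 = 3.
3 is placed in column 3, which forces R2C3 = 1.
Column 1 now contains 2, so R3C1 = 1.
1 is placed in row 3, leaving R3C2 = 2.
Column 3 now contains 1, which forces R3C3 = 4.
Row 3 already has 4, leaving R3C4 = 3.
Column 1 already has 1, leaving R4C1 = 3.
Column 2 now contains 3; hence R4C2 = 1.
3 is placed in column 4, leaving R4C4 = 4.
Filled in: 2 4 3 1 / 4 3 1 2 / 1 2 4 3 / 3 1 2 4.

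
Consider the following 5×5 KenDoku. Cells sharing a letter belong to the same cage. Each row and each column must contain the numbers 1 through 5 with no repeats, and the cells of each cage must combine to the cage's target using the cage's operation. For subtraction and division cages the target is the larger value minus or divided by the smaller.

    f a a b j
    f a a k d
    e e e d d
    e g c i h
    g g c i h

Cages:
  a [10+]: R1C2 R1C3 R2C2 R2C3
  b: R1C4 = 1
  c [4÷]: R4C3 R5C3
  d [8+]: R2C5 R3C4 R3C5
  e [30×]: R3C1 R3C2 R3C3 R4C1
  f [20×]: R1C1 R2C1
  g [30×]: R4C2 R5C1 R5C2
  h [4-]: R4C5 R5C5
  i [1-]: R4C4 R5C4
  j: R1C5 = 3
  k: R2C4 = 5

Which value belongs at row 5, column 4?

4

Cage b is given, so R1C4 = 1.
Cage j is a single given cell, which forces R1C5 = 3.
Cage k is a single given cell, so R2C4 = 5.
The two cells of cage f must have product 20, leaving R1C1 = 5.
Row 2 now contains 5, which forces R2C1 = 4.
In row 2, 2 can only go at R2C5, so R2C5 = 2.
Cage d needs sum 8, which forces R3C4 = 2.
Cage d needs sum 8, so R3C5 = 4.
The 4 cells of cage e must have product 30, which forces R4C1 = 2.
2 is placed in column 1, which forces R5C1 = 3.
3 is placed in row 5, so R5C4 = 4.
Column 1 already has 3; hence R3C1 = 1.
Cage g needs product 30, so R4C2 = 5.
Cage c's pair has quotient 4; hence R4C3 = 4.
4 is placed in column 4, which forces R4C4 = 3.
Row 4 already has 5, so R4C5 = 1.
Cage g needs product 30; hence R5C2 = 2.
4 is placed in row 5, which forces R5C3 = 1.
1 is placed in column 5, so R5C5 = 5.
2 is placed in column 2; hence R1C2 = 4.
4 is placed in column 3, which forces R1C3 = 2.
The 4 cells of cage a must have sum 10, leaving R2C2 = 1.
Column 3 already has 1, which forces R2C3 = 3.
Column 2 already has 5, leaving R3C2 = 3.
Cage e has product 30; hence R3C3 = 5.
Filled in: 5 4 2 1 3 / 4 1 3 5 2 / 1 3 5 2 4 / 2 5 4 3 1 / 3 2 1 4 5.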